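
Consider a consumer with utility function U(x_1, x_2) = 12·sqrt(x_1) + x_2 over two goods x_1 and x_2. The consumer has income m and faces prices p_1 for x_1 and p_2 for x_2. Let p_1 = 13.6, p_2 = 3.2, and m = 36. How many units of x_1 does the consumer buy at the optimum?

Set MRS = p_1/p_2: 6·x_1^(−1/2) = p_1/p_2.
Thus x_1* = (6·p_2/p_1)² — independent of m — with the rest of income spent on x_2.
Plugging in: x_1* = (6·3.2/13.6)² = 1.9931.

x_1* = 1.9931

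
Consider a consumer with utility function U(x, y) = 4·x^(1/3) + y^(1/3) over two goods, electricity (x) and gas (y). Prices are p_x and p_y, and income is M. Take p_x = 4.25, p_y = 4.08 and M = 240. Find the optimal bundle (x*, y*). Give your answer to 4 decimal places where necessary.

From the CES first-order condition, 4·(y/x)^(2/3) = p_x/p_y.
Solve for the ratio: y/x = [(1/4)·p_x/p_y]^(1.5).
With the ratio pinned down, the budget gives x* = M/(p_x + p_y·(y/x)) and y* = (y/x)·x*.
Numerically y/x = 0.132893, so x* = 240/(4.25 + 4.08·0.132893) = 50.0813 and y* = 0.132893·50.0813 = 6.6555.

x* = 50.0813, y* = 6.6555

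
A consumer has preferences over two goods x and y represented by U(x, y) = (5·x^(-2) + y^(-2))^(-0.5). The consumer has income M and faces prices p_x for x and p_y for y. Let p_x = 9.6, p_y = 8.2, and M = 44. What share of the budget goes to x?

MRS = MU_x/MU_y = 5·(y/x)^(3). Set equal to p_x/p_y.
Hence y/x = ((1/5)·p_x/p_y)^(1/(3)), i.e. raised to the 1/3 power.
With the ratio pinned down, the budget gives x* = M/(p_x + p_y·(y/x)) and y* = (y/x)·x*.
Numerically y/x = 0.616352, so x* = 44/(9.6 + 8.2·0.616352) = 3.0026 and y* = 0.616352·3.0026 = 1.8506.
Expenditure on x: 9.6·3.0026 = 28.8247; share = 0.6551.

share on x = 0.6551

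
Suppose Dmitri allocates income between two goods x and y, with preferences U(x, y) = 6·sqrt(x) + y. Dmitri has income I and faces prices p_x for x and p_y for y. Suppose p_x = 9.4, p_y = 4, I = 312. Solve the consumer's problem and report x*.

x* = 1.6297

MU_x = 3/√x, MU_y = 1. Tangency: 3/√x = p_x/p_y.
Thus x* = (3·p_y/p_x)² — independent of I — with the rest of income spent on y.
Plugging in: x* = (3·4/9.4)² = 1.6297.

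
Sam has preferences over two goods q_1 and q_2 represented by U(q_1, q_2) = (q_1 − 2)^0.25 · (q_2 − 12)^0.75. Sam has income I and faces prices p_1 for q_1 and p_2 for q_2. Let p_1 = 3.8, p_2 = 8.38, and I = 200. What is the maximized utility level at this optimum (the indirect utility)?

This is Cobb-Douglas in (q_1−2, q_2−12): tangency gives 0.25·p_2·(q_2−12) = 0.75·p_1·(q_1−2).
Substituting into the budget: q_1* = 2 + 0.25·(I − 2·p_1 − 12·p_2)/p_1, and q_2* = 12 + 0.75·(…)/p_2.
Discretionary income = 200 − 2·3.8 − 12·8.38 = 91.84; q_1* = 2 + 0.25·91.84/3.8 = 8.0421; q_2* = 12 + 0.75·91.84/8.38 = 20.2196.
Utility at the optimum: U(8.0421, 20.2196) = 7.6109.

V = 7.6109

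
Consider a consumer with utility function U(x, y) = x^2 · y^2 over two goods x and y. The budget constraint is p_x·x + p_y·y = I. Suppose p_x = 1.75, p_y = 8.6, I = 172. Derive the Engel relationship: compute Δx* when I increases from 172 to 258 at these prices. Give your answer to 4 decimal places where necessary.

Δx* = 24.5714

Demand: x*(p_x,p_y,I) = 0.5·I/p_x and y* = 0.5·I/p_y.
At p_x=1.75, p_y=8.6, I=172: x* = 0.5·172/1.75 = 49.1429.
At I' = 258: x* = 73.7143. Change: 73.7143 − 49.1429 = 24.5714.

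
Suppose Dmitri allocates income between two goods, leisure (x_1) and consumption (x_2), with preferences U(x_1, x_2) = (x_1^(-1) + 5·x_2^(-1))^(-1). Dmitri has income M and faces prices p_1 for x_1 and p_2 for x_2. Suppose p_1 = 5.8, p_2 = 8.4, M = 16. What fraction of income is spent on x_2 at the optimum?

share on x_2 = 0.7291

MRS = MU_x_1/MU_x_2 = (1/5)·(x_2/x_1)^(2). Set equal to p_1/p_2.
Solve for the ratio: x_2/x_1 = [5·p_1/p_2]^(0.5).
With the ratio pinned down, the budget gives x_1* = M/(p_1 + p_2·(x_2/x_1)) and x_2* = (x_2/x_1)·x_1*.
Numerically x_2/x_1 = 1.858058, so x_1* = 16/(5.8 + 8.4·1.858058) = 0.7474 and x_2* = 1.858058·0.7474 = 1.3887.
Expenditure on x_2: 8.4·1.3887 = 11.6651; share = 0.7291.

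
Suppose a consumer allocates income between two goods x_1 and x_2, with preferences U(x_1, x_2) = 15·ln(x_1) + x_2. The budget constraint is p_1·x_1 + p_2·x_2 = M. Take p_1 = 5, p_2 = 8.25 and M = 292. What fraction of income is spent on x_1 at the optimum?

MU_x_1 = 15/x_1, MU_x_2 = 1. Tangency: 15/x_1 = p_1/p_2.
So x_1*(p_1,p_2) = 15·p_2/p_1, independent of income; and x_2* = (M − 15·p_2)/p_2.
At the given prices: x_1* = 15·8.25/5 = 24.75, and x_2* = 20.3939.
Expenditure on x_1: 5·24.75 = 123.75; share = 0.4238.

share on x_1 = 0.4238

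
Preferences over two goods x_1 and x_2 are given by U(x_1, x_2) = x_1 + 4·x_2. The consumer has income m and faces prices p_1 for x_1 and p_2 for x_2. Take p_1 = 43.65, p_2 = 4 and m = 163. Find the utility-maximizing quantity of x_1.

x_1* = 0

Linear utility — the consumer picks whichever good has higher MU/price: 1/43.65 = 0.0229 vs 4/4 = 1.
x_2 gives more utility per dollar, so spend all income on x_2: x_2* = m/p_2, x_1* = 0.
Numerically: x_1* = 0, x_2* = 40.75.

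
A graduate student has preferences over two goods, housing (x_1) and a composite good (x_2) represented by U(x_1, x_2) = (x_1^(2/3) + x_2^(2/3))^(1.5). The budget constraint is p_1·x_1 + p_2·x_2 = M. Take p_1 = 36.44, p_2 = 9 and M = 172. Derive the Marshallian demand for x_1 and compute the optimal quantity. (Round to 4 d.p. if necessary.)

MRS = MU_x_1/MU_x_2 = (x_2/x_1)^(1/3). Set equal to p_1/p_2.
Solve for the ratio: x_2/x_1 = [p_1/p_2]^(3).
Substitute x_2 = (x_2/x_1)·x_1 into the budget: x_1* = M/(p_1 + p_2·(x_2/x_1)).
Numerically x_2/x_1 = 66.375465, so x_1* = 172/(36.44 + 9·66.375465) = 0.2714.

x_1* = 0.2714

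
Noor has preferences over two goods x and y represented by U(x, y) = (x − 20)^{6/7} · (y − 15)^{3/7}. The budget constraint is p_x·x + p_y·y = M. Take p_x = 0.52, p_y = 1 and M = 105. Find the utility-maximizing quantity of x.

x* = 122.0513

Discretionary income = 105 − 20·0.52 − 15·1 = 79.6; x* = 20 + 2/3·79.6/0.52 = 122.0513.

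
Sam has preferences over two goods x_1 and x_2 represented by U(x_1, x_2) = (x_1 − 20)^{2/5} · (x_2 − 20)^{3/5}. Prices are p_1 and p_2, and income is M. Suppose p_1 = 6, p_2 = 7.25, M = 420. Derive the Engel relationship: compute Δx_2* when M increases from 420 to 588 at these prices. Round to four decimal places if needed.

MRS = (2/3)·(x_2−20)/(x_1−20). Tangency with p_1/p_2 gives x_2−20 = (3/2)·(p_1/p_2)·(x_1−20).
Substituting into the budget: x_1* = 20 + 0.4·(M − 20·p_1 − 20·p_2)/p_1, and x_2* = 20 + 0.6·(…)/p_2.
Discretionary income = 420 − 20·6 − 20·7.25 = 155; x_2* = 20 + 0.6·155/7.25 = 32.8276.
At M' = 588: x_2* = 46.731. Change: 46.731 − 32.8276 = 13.9034.

Δx_2* = 13.9034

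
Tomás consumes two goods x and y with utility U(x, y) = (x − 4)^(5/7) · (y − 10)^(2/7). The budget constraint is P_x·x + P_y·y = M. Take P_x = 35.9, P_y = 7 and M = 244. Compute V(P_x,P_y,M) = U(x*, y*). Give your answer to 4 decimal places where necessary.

This is Cobb-Douglas in (x−4, y−10): tangency gives 5/7·P_y·(y−10) = 2/7·P_x·(x−4).
Substituting into the budget: x* = 4 + 5/7·(M − 4·P_x − 10·P_y)/P_x, and y* = 10 + 2/7·(…)/P_y.
Discretionary income = 244 − 4·35.9 − 10·7 = 30.4; x* = 4 + 5/7·30.4/35.9 = 4.6049; y* = 10 + 2/7·30.4/7 = 11.2408.
Utility at the optimum: U(4.6049, 11.2408) = 0.7427.

V = 0.7427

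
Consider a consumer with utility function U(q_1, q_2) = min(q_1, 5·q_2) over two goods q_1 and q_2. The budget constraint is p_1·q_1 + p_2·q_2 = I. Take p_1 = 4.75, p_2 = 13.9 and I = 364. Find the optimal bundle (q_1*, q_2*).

Leontief preferences: the optimum is at the kink where q_1/5 = q_2/1, i.e. q_2 = (1/5)·q_1.
Budget: p_1·q_1 + p_2·(1/5)·q_1 = I, so (5·p_1 + p_2)·q_1 = 5·I.
Demand: q_1*(p_1,p_2,I) = 5·I/(5·p_1 + p_2), q_2* = I/(5·p_1 + p_2).
Here 5·4.75 + 13.9 = 37.65, giving q_1* = 48.34 and q_2* = 9.668.

q_1* = 48.34, q_2* = 9.668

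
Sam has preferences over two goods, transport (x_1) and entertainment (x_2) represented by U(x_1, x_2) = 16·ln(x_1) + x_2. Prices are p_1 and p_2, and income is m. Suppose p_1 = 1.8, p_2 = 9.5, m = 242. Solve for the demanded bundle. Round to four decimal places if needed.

x_1* = 84.4444, x_2* = 9.4737

Set MRS = p_1/p_2: (16/x_1)/1 = p_1/p_2.
So x_1*(p_1,p_2) = 16·p_2/p_1, independent of income; and x_2* = (m − 16·p_2)/p_2.
At the given prices: x_1* = 16·9.5/1.8 = 84.4444, and x_2* = 9.4737.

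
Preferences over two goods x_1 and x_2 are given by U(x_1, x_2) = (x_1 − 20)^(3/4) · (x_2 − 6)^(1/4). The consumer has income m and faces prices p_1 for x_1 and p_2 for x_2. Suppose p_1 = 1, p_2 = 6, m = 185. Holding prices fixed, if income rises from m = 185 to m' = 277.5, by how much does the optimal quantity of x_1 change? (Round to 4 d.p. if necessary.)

After buying the subsistence bundle (20, 6), a share 0.75 of the remaining income goes to x_1: x_1* = 20 + 0.75·(m − 20p_1 − 6p_2)/p_1.
Discretionary income = 185 − 20·1 − 6·6 = 129; x_1* = 20 + 0.75·129/1 = 116.75.
At m' = 277.5: x_1* = 186.125. Change: 186.125 − 116.75 = 69.375.

Δx_1* = 69.375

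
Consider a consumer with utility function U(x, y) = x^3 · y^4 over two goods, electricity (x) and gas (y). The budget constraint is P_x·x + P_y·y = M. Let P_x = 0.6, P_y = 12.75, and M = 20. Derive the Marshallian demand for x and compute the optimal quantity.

The MRS is (3/4)·y/x. Set MRS = P_x/P_y.
So 3·P_y·y = 4·P_x·x; combined with the budget, a share 3/7 of income goes to x.
Demand: x*(P_x,P_y,M) = 3/7·M/P_x and y* = 4/7·M/P_y.
At P_x=0.6, P_y=12.75, M=20: x* = 3/7·20/0.6 = 14.2857.

x* = 14.2857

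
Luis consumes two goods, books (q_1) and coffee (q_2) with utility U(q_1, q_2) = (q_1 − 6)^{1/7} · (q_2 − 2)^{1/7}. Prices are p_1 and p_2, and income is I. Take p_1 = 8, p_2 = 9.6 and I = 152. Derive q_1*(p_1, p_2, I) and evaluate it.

q_1* = 11.3

MRS = (q_2−2)/(q_1−6). Tangency with p_1/p_2 gives q_2−2 = (p_1/p_2)·(q_1−6).
Substituting into the budget: q_1* = 6 + 0.5·(I − 6·p_1 − 2·p_2)/p_1, and q_2* = 2 + 0.5·(…)/p_2.
Discretionary income = 152 − 6·8 − 2·9.6 = 84.8; q_1* = 6 + 0.5·84.8/8 = 11.3.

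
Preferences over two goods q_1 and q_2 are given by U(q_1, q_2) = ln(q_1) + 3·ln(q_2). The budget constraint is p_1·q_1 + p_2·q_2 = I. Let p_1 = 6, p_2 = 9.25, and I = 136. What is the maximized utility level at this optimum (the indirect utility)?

V = 8.9356

MU_q_1/MU_q_2 = (q_2)/(3·q_1); tangency sets this equal to p_1/p_2.
Rearranging, p_2·q_2 = 3·p_1·q_1. Substituting into the budget gives p_1·q_1·(1 + 3) = I.
Demand: q_1*(p_1,p_2,I) = 0.25·I/p_1 and q_2* = 0.75·I/p_2.
At p_1=6, p_2=9.25, I=136: q_1* = 0.25·136/6 = 5.6667, q_2* = 11.027.
Utility at the optimum: U(5.6667, 11.027) = 8.9356.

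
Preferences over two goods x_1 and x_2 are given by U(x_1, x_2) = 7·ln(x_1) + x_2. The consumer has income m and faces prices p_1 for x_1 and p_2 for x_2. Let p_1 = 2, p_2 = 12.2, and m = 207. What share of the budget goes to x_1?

MU_x_1 = 7/x_1, MU_x_2 = 1. Tangency: 7/x_1 = p_1/p_2.
So x_1*(p_1,p_2) = 7·p_2/p_1, independent of income; and x_2* = (m − 7·p_2)/p_2.
At the given prices: x_1* = 7·12.2/2 = 42.7, and x_2* = 9.9672.
Expenditure on x_1: 2·42.7 = 85.4; share = 0.4126.

share on x_1 = 0.4126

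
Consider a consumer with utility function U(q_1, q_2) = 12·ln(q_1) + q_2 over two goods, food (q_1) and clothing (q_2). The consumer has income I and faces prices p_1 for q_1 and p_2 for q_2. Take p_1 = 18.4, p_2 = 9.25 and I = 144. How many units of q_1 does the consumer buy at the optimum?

So q_1*(p_1,p_2) = 12·p_2/p_1, independent of income; and q_2* = (I − 12·p_2)/p_2.
At the given prices: q_1* = 12·9.25/18.4 = 6.0326.

q_1* = 6.0326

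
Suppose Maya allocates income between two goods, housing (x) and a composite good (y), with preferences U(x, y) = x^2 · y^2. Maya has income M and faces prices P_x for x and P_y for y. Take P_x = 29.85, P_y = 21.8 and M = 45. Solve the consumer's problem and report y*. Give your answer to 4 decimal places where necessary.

y* = 1.0321

The MRS is y/x. Set MRS = P_x/P_y.
So 2·P_y·y = 2·P_x·x; combined with the budget, a share 0.5 of income goes to x.
Demand: x*(P_x,P_y,M) = 0.5·M/P_x and y* = 0.5·M/P_y.
At P_x=29.85, P_y=21.8, M=45: y* = 0.5·45/21.8 = 1.0321.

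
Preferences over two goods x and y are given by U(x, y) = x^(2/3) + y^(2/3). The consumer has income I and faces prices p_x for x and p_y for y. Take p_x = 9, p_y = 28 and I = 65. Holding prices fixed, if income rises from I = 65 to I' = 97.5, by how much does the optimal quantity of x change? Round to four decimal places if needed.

MU_x ∝ x^(-1/3), MU_y ∝ y^(-1/3), so MRS = (y/x)^(1/3) = p_x/p_y.
Hence y/x = (p_x/p_y)^(1/(1/3)), i.e. raised to the 3 power.
Substitute y = (y/x)·x into the budget: x* = I/(p_x + p_y·(y/x)).
Numerically y/x = 0.033209, so x* = 65/(9 + 28·0.033209) = 6.5459.
At I' = 97.5: x* = 9.8189. Change: 9.8189 − 6.5459 = 3.273.

Δx* = 3.273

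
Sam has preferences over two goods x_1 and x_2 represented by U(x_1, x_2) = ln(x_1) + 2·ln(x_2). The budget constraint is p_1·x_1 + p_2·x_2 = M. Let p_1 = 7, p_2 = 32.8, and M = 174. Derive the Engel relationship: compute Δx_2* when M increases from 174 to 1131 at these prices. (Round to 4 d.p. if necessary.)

Δx_2* = 19.4512

Demand: x_1*(p_1,p_2,M) = 1/3·M/p_1 and x_2* = 2/3·M/p_2.
At p_1=7, p_2=32.8, M=174: x_2* = 2/3·174/32.8 = 3.5366.
At M' = 1131: x_2* = 22.9878. Change: 22.9878 − 3.5366 = 19.4512.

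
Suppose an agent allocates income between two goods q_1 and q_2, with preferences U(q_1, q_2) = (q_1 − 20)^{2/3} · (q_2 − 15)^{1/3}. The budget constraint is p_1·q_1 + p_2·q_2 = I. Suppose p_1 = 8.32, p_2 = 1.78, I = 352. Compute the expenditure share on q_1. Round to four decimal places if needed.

Substituting into the budget: q_1* = 20 + 2/3·(I − 20·p_1 − 15·p_2)/p_1, and q_2* = 15 + 1/3·(…)/p_2.
Discretionary income = 352 − 20·8.32 − 15·1.78 = 158.9; q_1* = 20 + 2/3·158.9/8.32 = 32.7324; q_2* = 15 + 1/3·158.9/1.78 = 44.7566.
Expenditure on q_1: 8.32·32.7324 = 272.3333; share = 0.7737.

share on q_1 = 0.7737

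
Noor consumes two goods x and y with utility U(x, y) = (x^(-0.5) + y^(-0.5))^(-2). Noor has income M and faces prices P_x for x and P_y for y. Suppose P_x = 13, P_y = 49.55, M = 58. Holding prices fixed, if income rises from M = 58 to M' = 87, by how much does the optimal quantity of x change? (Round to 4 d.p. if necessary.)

Δx* = 0.8707

MU_x ∝ x^(-1.5), MU_y ∝ y^(-1.5), so MRS = (y/x)^(1.5) = P_x/P_y.
Hence y/x = (P_x/P_y)^(1/(1.5)), i.e. raised to the 2/3 power.
Substitute y = (y/x)·x into the budget: x* = M/(P_x + P_y·(y/x)).
Numerically y/x = 0.409826, so x* = 58/(13 + 49.55·0.409826) = 1.7414.
At M' = 87: x* = 2.6121. Change: 2.6121 − 1.7414 = 0.8707.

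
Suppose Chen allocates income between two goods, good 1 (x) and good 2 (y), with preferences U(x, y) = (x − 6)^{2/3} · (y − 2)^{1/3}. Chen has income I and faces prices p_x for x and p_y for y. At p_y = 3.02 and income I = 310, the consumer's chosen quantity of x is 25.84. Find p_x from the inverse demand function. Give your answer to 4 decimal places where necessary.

This is Cobb-Douglas in (x−6, y−2): tangency gives 2/3·p_y·(y−2) = 1/3·p_x·(x−6).
After buying the subsistence bundle (6, 2), a share 2/3 of the remaining income goes to x: x* = 6 + 2/3·(I − 6p_x − 2p_y)/p_x.
Set x* = 25.84 in the demand function and solve for p_x: p_x = 8.5.

p_x = 8.5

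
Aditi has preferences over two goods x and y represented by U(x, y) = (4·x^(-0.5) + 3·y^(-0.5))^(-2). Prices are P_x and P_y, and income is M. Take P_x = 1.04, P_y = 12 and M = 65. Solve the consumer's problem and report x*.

x* = 21.8125

MU_x ∝ 4·x^(-1.5), MU_y ∝ 3·y^(-1.5), so MRS = (4/3)·(y/x)^(1.5) = P_x/P_y.
Solve for the ratio: y/x = [(3/4)·P_x/P_y]^(2/3).
With the ratio pinned down, the budget gives x* = M/(P_x + P_y·(y/x)) and y* = (y/x)·x*.
Numerically y/x = 0.161662, so x* = 65/(1.04 + 12·0.161662) = 21.8125.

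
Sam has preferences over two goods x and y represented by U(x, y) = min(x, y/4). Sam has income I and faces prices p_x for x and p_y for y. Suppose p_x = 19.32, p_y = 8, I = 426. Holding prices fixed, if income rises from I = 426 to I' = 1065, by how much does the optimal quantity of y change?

Δy* = 49.8051

With perfect complements, no substitution: consume in ratio x:y = 1:4.
Budget: p_x·x + p_y·4·x = I, so (p_x + 4·p_y)·x = I.
Demand: x*(p_x,p_y,I) = I/(p_x + 4·p_y), y* = 4·I/(p_x + 4·p_y).
Here 19.32 + 4·8 = 51.32, giving y* = 33.2034.
At I' = 1065: y* = 83.0086. Change: 83.0086 − 33.2034 = 49.8051.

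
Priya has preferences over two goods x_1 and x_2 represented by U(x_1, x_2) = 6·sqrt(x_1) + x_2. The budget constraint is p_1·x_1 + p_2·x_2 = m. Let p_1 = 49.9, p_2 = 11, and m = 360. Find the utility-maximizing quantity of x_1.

MU_x_1 = 3/√x_1, MU_x_2 = 1. Tangency: 3/√x_1 = p_1/p_2.
Thus x_1* = (3·p_2/p_1)² — independent of m — with the rest of income spent on x_2.
Plugging in: x_1* = (3·11/49.9)² = 0.4373.

x_1* = 0.4373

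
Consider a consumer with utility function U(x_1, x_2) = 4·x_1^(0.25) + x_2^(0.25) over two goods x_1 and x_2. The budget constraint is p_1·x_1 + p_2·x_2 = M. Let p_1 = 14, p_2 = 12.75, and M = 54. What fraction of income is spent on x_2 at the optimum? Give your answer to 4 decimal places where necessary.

MRS = MU_x_1/MU_x_2 = 4·(x_2/x_1)^(0.75). Set equal to p_1/p_2.
Solve for the ratio: x_2/x_1 = [(1/4)·p_1/p_2]^(4/3).
With the ratio pinned down, the budget gives x_1* = M/(p_1 + p_2·(x_2/x_1)) and x_2* = (x_2/x_1)·x_1*.
Numerically x_2/x_1 = 0.178406, so x_1* = 54/(14 + 12.75·0.178406) = 3.318 and x_2* = 0.178406·3.318 = 0.592.
Expenditure on x_2: 12.75·0.592 = 7.5475; share = 0.1398.

share on x_2 = 0.1398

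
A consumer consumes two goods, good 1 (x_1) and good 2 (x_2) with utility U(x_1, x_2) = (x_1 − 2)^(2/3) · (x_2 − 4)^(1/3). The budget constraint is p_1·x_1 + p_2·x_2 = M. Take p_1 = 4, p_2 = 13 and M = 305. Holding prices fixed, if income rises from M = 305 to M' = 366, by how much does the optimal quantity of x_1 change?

Δx_1* = 10.1667

This is Cobb-Douglas in (x_1−2, x_2−4): tangency gives 2/3·p_2·(x_2−4) = 1/3·p_1·(x_1−2).
Substituting into the budget: x_1* = 2 + 2/3·(M − 2·p_1 − 4·p_2)/p_1, and x_2* = 4 + 1/3·(…)/p_2.
Discretionary income = 305 − 2·4 − 4·13 = 245; x_1* = 2 + 2/3·245/4 = 42.8333.
At M' = 366: x_1* = 53. Change: 53 − 42.8333 = 10.1667.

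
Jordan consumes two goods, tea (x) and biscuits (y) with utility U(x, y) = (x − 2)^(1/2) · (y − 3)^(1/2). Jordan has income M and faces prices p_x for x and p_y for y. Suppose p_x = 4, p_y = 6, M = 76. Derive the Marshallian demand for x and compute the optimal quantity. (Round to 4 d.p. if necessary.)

x* = 8.25

MRS = (y−3)/(x−2). Tangency with p_x/p_y gives y−3 = (p_x/p_y)·(x−2).
After buying the subsistence bundle (2, 3), a share 0.5 of the remaining income goes to x: x* = 2 + 0.5·(M − 2p_x − 3p_y)/p_x.
Discretionary income = 76 − 2·4 − 3·6 = 50; x* = 2 + 0.5·50/4 = 8.25.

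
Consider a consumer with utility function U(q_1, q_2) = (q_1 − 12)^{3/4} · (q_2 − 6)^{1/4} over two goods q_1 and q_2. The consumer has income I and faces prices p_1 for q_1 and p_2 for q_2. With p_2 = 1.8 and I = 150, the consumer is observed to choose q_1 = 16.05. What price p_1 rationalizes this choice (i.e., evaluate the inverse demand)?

Let q_1' = q_1−12, q_2' = q_2−6. MRS = 3·q_2'/q_1' = p_1/p_2.
After buying the subsistence bundle (12, 6), a share 0.75 of the remaining income goes to q_1: q_1* = 12 + 0.75·(I − 12p_1 − 6p_2)/p_1.
Set q_1* = 16.05 in the demand function and solve for p_1: p_1 = 8.

p_1 = 8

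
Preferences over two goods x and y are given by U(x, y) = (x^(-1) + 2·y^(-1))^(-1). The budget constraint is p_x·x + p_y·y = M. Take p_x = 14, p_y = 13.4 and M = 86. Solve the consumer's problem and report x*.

x* = 2.5772

MRS = MU_x/MU_y = (1/2)·(y/x)^(2). Set equal to p_x/p_y.
Hence y/x = (2·p_x/p_y)^(1/(2)), i.e. raised to the 0.5 power.
Substitute y = (y/x)·x into the budget: x* = M/(p_x + p_y·(y/x)).
Numerically y/x = 1.445528, so x* = 86/(14 + 13.4·1.445528) = 2.5772.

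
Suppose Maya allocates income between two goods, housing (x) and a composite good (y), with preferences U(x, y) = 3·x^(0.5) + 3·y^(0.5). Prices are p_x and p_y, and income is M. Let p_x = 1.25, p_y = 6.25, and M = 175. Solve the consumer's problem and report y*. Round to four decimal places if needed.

y* = 4.6667

From the CES first-order condition, (y/x)^(0.5) = p_x/p_y.
Hence y/x = (p_x/p_y)^(1/(0.5)), i.e. raised to the 2 power.
Substitute y = (y/x)·x into the budget: x* = M/(p_x + p_y·(y/x)).
Numerically y/x = 0.04, so x* = 175/(1.25 + 6.25·0.04) = 116.6667 and y* = 0.04·116.6667 = 4.6667.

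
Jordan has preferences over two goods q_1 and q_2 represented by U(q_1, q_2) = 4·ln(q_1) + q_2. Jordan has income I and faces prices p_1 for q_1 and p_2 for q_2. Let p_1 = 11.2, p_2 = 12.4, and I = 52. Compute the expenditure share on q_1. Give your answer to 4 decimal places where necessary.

share on q_1 = 0.9538

Set MRS = p_1/p_2: (4/q_1)/1 = p_1/p_2.
So q_1*(p_1,p_2) = 4·p_2/p_1, independent of income; and q_2* = (I − 4·p_2)/p_2.
At the given prices: q_1* = 4·12.4/11.2 = 4.4286, and q_2* = 0.1935.
Expenditure on q_1: 11.2·4.4286 = 49.6; share = 0.9538.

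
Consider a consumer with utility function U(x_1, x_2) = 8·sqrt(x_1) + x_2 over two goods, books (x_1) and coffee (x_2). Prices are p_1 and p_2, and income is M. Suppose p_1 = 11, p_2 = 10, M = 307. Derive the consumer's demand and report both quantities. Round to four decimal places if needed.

x_1* = 13.2231, x_2* = 16.1545

Utility is quasi-linear in x_2; the FOC for x_1 is 4/√x_1 = p_1/p_2.
Solve: √x_1 = 4·p_2/p_1, so x_1*(p_1,p_2) = (4·p_2/p_1)², and x_2* = (M − p_1·x_1*)/p_2.
Plugging in: x_1* = (4·10/11)² = 13.2231, x_2* = 16.1545.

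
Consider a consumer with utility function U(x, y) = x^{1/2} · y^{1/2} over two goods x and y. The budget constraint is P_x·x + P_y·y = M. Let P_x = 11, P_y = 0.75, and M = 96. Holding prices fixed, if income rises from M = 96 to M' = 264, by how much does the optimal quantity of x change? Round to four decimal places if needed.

Δx* = 7.6364

Tangency: MRS = y/x = P_x/P_y.
So 0.5·P_y·y = 0.5·P_x·x; combined with the budget, a share 0.5 of income goes to x.
Demand: x*(P_x,P_y,M) = 0.5·M/P_x and y* = 0.5·M/P_y.
At P_x=11, P_y=0.75, M=96: x* = 0.5·96/11 = 4.3636.
At M' = 264: x* = 12. Change: 12 − 4.3636 = 7.6364.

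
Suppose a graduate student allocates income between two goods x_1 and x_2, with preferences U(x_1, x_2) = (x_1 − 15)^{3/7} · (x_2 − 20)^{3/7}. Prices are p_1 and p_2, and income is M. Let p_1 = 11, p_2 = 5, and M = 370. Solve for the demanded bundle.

Discretionary income = 370 − 15·11 − 20·5 = 105; x_1* = 15 + 0.5·105/11 = 19.7727; x_2* = 20 + 0.5·105/5 = 30.5.

x_1* = 19.7727, x_2* = 30.5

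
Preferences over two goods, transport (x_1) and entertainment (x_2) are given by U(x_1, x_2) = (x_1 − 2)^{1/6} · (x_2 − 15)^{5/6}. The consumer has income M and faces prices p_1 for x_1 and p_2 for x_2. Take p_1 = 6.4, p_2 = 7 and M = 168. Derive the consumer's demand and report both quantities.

x_1* = 3.3073, x_2* = 20.9762

Let x_1' = x_1−2, x_2' = x_2−15. MRS = (1/5)·x_2'/x_1' = p_1/p_2.
After buying the subsistence bundle (2, 15), a share 1/6 of the remaining income goes to x_1: x_1* = 2 + 1/6·(M − 2p_1 − 15p_2)/p_1.
Discretionary income = 168 − 2·6.4 − 15·7 = 50.2; x_1* = 2 + 1/6·50.2/6.4 = 3.3073; x_2* = 15 + 5/6·50.2/7 = 20.9762.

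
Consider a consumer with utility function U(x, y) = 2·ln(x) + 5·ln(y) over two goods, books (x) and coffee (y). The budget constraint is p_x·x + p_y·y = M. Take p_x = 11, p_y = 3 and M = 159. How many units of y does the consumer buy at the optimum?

The MRS is (2/5)·y/x. Set MRS = p_x/p_y.
Rearranging, p_y·y = (5/2)·p_x·x. Substituting into the budget gives p_x·x·(1 + (5/2)) = M.
Demand: x*(p_x,p_y,M) = 2/7·M/p_x and y* = 5/7·M/p_y.
At p_x=11, p_y=3, M=159: y* = 5/7·159/3 = 37.8571.

y* = 37.8571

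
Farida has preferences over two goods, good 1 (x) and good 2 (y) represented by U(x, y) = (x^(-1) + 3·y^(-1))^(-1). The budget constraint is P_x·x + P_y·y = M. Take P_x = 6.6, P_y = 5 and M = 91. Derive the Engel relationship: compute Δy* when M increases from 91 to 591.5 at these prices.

MU_x ∝ x^(-2), MU_y ∝ 3·y^(-2), so MRS = (1/3)·(y/x)^(2) = P_x/P_y.
Solve for the ratio: y/x = [3·P_x/P_y]^(0.5).
Substitute y = (y/x)·x into the budget: x* = M/(P_x + P_y·(y/x)).
Numerically y/x = 1.989975, so x* = 91/(6.6 + 5·1.989975) = 5.4985 and y* = 1.989975·5.4985 = 10.9419.
At M' = 591.5: y* = 71.1226. Change: 71.1226 − 10.9419 = 60.1807.

Δy* = 60.1807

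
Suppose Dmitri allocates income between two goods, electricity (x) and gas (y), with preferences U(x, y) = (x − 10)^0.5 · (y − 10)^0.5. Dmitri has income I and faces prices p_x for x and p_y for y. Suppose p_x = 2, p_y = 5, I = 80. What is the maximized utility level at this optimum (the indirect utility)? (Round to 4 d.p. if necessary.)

V = 1.5811

Substituting into the budget: x* = 10 + 0.5·(I − 10·p_x − 10·p_y)/p_x, and y* = 10 + 0.5·(…)/p_y.
Discretionary income = 80 − 10·2 − 10·5 = 10; x* = 10 + 0.5·10/2 = 12.5; y* = 10 + 0.5·10/5 = 11.
Utility at the optimum: U(12.5, 11) = 1.5811.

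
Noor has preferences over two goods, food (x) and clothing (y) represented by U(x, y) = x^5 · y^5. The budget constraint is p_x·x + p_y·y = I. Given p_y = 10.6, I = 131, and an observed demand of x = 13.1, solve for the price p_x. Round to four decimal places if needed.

The MRS is y/x. Set MRS = p_x/p_y.
So 5·p_y·y = 5·p_x·x; combined with the budget, a share 0.5 of income goes to x.
Demand: x*(p_x,p_y,I) = 0.5·I/p_x and y* = 0.5·I/p_y.
Set x* = 13.1 in the demand function and solve for p_x: p_x = 5.

p_x = 5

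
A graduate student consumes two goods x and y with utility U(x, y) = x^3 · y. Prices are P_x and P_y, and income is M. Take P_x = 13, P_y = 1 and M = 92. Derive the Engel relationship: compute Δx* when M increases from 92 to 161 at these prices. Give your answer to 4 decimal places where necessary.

Δx* = 3.9808

The MRS is 3·y/x. Set MRS = P_x/P_y.
So 3·P_y·y = P_x·x; combined with the budget, a share 0.75 of income goes to x.
Demand: x*(P_x,P_y,M) = 0.75·M/P_x and y* = 0.25·M/P_y.
At P_x=13, P_y=1, M=92: x* = 0.75·92/13 = 5.3077.
At M' = 161: x* = 9.2885. Change: 9.2885 − 5.3077 = 3.9808.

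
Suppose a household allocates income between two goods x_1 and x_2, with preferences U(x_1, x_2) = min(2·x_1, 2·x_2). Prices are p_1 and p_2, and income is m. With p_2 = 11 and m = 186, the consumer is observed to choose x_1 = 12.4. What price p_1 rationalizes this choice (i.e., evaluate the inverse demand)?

Leontief preferences: the optimum is at the kink where x_1/2 = x_2/2, i.e. x_2 = x_1.
Budget: p_1·x_1 + p_2·x_1 = m, so (2·p_1 + 2·p_2)·x_1 = 2·m.
Demand: x_1*(p_1,p_2,m) = 2·m/(2·p_1 + 2·p_2), x_2* = 2·m/(2·p_1 + 2·p_2).
Set x_1* = 12.4 in the demand function and solve for p_1: p_1 = 4.

p_1 = 4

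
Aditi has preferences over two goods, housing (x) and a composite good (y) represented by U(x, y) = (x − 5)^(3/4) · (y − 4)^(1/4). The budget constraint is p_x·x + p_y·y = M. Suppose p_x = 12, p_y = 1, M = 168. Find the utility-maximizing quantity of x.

x* = 11.5

This is Cobb-Douglas in (x−5, y−4): tangency gives 0.75·p_y·(y−4) = 0.25·p_x·(x−5).
After buying the subsistence bundle (5, 4), a share 0.75 of the remaining income goes to x: x* = 5 + 0.75·(M − 5p_x − 4p_y)/p_x.
Discretionary income = 168 − 5·12 − 4·1 = 104; x* = 5 + 0.75·104/12 = 11.5.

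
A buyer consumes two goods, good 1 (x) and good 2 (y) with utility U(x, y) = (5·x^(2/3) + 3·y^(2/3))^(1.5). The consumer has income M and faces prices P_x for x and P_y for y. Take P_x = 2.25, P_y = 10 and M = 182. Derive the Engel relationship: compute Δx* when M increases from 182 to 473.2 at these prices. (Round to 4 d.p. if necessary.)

MU_x ∝ 5·x^(-1/3), MU_y ∝ 3·y^(-1/3), so MRS = (5/3)·(y/x)^(1/3) = P_x/P_y.
Solve for the ratio: y/x = [(3/5)·P_x/P_y]^(3).
Substitute y = (y/x)·x into the budget: x* = M/(P_x + P_y·(y/x)).
Numerically y/x = 0.00246, so x* = 182/(2.25 + 10·0.00246) = 80.0139.
At M' = 473.2: x* = 208.0362. Change: 208.0362 − 80.0139 = 128.0223.

Δx* = 128.0223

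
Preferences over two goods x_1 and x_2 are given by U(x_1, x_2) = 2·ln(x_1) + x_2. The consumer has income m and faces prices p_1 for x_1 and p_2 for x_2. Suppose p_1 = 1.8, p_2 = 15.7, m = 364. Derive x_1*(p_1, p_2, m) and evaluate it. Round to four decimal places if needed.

At the given prices: x_1* = 2·15.7/1.8 = 17.4444.

x_1* = 17.4444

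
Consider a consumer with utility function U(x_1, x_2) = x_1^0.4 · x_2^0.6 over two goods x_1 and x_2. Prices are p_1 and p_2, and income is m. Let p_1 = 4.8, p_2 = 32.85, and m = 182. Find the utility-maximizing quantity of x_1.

Tangency: MRS = (2/3)·x_2/x_1 = p_1/p_2.
Rearranging, p_2·x_2 = (3/2)·p_1·x_1. Substituting into the budget gives p_1·x_1·(1 + (3/2)) = m.
Demand: x_1*(p_1,p_2,m) = 0.4·m/p_1 and x_2* = 0.6·m/p_2.
At p_1=4.8, p_2=32.85, m=182: x_1* = 0.4·182/4.8 = 15.1667.

x_1* = 15.1667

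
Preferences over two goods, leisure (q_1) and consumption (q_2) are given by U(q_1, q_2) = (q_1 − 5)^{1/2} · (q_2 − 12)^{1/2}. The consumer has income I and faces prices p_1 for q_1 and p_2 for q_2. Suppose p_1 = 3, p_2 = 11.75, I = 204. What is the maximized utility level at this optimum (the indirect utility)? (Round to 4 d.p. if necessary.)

This is Cobb-Douglas in (q_1−5, q_2−12): tangency gives 0.5·p_2·(q_2−12) = 0.5·p_1·(q_1−5).
After buying the subsistence bundle (5, 12), a share 0.5 of the remaining income goes to q_1: q_1* = 5 + 0.5·(I − 5p_1 − 12p_2)/p_1.
Discretionary income = 204 − 5·3 − 12·11.75 = 48; q_1* = 5 + 0.5·48/3 = 13; q_2* = 12 + 0.5·48/11.75 = 14.0426.
Utility at the optimum: U(13, 14.0426) = 4.0423.

V = 4.0423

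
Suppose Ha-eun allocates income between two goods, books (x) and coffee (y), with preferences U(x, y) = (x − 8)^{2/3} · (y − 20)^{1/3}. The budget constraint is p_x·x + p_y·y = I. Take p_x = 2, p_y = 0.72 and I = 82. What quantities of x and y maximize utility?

MRS = 2·(y−20)/(x−8). Tangency with p_x/p_y gives y−20 = (1/2)·(p_x/p_y)·(x−8).
After buying the subsistence bundle (8, 20), a share 2/3 of the remaining income goes to x: x* = 8 + 2/3·(I − 8p_x − 20p_y)/p_x.
Discretionary income = 82 − 8·2 − 20·0.72 = 51.6; x* = 8 + 2/3·51.6/2 = 25.2; y* = 20 + 1/3·51.6/0.72 = 43.8889.

x* = 25.2, y* = 43.8889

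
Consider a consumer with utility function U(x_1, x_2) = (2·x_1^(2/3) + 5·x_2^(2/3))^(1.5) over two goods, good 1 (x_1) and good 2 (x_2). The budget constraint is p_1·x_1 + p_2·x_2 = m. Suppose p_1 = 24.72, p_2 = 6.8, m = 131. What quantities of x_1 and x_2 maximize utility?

MU_x_1 ∝ 2·x_1^(-1/3), MU_x_2 ∝ 5·x_2^(-1/3), so MRS = (2/5)·(x_2/x_1)^(1/3) = p_1/p_2.
Hence x_2/x_1 = ((5/2)·p_1/p_2)^(1/(1/3)), i.e. raised to the 3 power.
Substitute x_2 = (x_2/x_1)·x_1 into the budget: x_1* = m/(p_1 + p_2·(x_2/x_1)).
Numerically x_2/x_1 = 750.652071, so x_1* = 131/(24.72 + 6.8·750.652071) = 0.0255 and x_2* = 750.652071·0.0255 = 19.1719.

x_1* = 0.0255, x_2* = 19.1719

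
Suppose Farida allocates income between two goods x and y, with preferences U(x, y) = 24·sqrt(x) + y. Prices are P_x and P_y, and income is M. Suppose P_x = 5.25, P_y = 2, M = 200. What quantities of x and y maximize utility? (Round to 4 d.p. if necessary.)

Set MRS = P_x/P_y: 12·x^(−1/2) = P_x/P_y.
Solve: √x = 12·P_y/P_x, so x*(P_x,P_y) = (12·P_y/P_x)², and y* = (M − P_x·x*)/P_y.
Plugging in: x* = (12·2/5.25)² = 20.898, y* = 45.1429.

x* = 20.898, y* = 45.1429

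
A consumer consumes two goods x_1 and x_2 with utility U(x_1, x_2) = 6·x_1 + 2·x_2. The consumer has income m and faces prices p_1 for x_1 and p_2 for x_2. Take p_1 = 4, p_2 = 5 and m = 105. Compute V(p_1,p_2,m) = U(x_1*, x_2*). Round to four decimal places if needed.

Perfect substitutes: compare marginal utility per dollar. 6/p_1 vs 2/p_2 → 1.5 vs 0.4.
x_1 gives more utility per dollar, so spend all income on x_1: x_1* = m/p_1, x_2* = 0.
Numerically: x_1* = 26.25, x_2* = 0.
Utility at the optimum: U(26.25, 0) = 157.5.

V = 157.5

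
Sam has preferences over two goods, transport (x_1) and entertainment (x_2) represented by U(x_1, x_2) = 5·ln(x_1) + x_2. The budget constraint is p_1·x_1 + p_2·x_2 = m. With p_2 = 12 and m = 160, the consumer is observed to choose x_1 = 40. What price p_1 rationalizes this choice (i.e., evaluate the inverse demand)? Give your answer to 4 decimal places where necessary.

p_1 = 1.5

Set MRS = p_1/p_2: (5/x_1)/1 = p_1/p_2.
So x_1*(p_1,p_2) = 5·p_2/p_1, independent of income; and x_2* = (m − 5·p_2)/p_2.
Set x_1* = 40 in the demand function and solve for p_1: p_1 = 1.5.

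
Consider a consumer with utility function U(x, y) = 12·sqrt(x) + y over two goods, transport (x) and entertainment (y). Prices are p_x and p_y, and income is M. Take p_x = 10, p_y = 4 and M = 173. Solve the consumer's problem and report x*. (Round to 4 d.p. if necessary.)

x* = 5.76

Set MRS = p_x/p_y: 6·x^(−1/2) = p_x/p_y.
Solve: √x = 6·p_y/p_x, so x*(p_x,p_y) = (6·p_y/p_x)², and y* = (M − p_x·x*)/p_y.
Plugging in: x* = (6·4/10)² = 5.76.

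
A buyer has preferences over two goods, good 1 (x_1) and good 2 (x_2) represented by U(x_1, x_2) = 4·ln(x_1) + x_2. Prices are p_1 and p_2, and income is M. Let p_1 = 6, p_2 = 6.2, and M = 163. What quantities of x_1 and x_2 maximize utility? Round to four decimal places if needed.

x_1* = 4.1333, x_2* = 22.2903

MU_x_1 = 4/x_1, MU_x_2 = 1. Tangency: 4/x_1 = p_1/p_2.
So x_1*(p_1,p_2) = 4·p_2/p_1, independent of income; and x_2* = (M − 4·p_2)/p_2.
At the given prices: x_1* = 4·6.2/6 = 4.1333, and x_2* = 22.2903.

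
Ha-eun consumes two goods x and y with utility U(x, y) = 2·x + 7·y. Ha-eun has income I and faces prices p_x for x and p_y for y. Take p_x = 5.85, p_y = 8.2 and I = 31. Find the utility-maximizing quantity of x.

x* = 0

y gives more utility per dollar, so spend all income on y: y* = I/p_y, x* = 0.
Numerically: x* = 0, y* = 3.7805.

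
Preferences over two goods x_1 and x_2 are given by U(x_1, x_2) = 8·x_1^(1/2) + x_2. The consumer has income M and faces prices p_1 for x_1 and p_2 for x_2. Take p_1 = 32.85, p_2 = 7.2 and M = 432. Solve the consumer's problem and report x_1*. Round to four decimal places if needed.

Solve: √x_1 = 4·p_2/p_1, so x_1*(p_1,p_2) = (4·p_2/p_1)², and x_2* = (M − p_1·x_1*)/p_2.
Plugging in: x_1* = (4·7.2/32.85)² = 0.7686.

x_1* = 0.7686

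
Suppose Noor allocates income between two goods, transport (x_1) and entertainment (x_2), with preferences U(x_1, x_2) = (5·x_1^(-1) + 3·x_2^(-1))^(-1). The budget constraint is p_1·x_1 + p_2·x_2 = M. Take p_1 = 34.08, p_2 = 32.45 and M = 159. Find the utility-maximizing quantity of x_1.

MRS = MU_x_1/MU_x_2 = (5/3)·(x_2/x_1)^(2). Set equal to p_1/p_2.
Hence x_2/x_1 = ((3/5)·p_1/p_2)^(1/(2)), i.e. raised to the 0.5 power.
Substitute x_2 = (x_2/x_1)·x_1 into the budget: x_1* = M/(p_1 + p_2·(x_2/x_1)).
Numerically x_2/x_1 = 0.793813, so x_1* = 159/(34.08 + 32.45·0.793813) = 2.6571.

x_1* = 2.6571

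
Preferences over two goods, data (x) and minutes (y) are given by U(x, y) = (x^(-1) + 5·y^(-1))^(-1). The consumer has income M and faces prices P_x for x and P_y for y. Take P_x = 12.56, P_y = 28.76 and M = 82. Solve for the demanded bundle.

x* = 1.4893, y* = 2.2008

From the CES first-order condition, (1/5)·(y/x)^(2) = P_x/P_y.
Solve for the ratio: y/x = [5·P_x/P_y]^(0.5).
With the ratio pinned down, the budget gives x* = M/(P_x + P_y·(y/x)) and y* = (y/x)·x*.
Numerically y/x = 1.477697, so x* = 82/(12.56 + 28.76·1.477697) = 1.4893 and y* = 1.477697·1.4893 = 2.2008.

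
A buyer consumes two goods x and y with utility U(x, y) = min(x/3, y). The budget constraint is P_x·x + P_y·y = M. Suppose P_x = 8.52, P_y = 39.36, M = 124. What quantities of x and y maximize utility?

Leontief preferences: the optimum is at the kink where x/3 = y/1, i.e. y = (1/3)·x.
Budget: P_x·x + P_y·(1/3)·x = M, so (3·P_x + P_y)·x = 3·M.
Demand: x*(P_x,P_y,M) = 3·M/(3·P_x + P_y), y* = M/(3·P_x + P_y).
Here 3·8.52 + 39.36 = 64.92, giving x* = 5.7301 and y* = 1.91.

x* = 5.7301, y* = 1.91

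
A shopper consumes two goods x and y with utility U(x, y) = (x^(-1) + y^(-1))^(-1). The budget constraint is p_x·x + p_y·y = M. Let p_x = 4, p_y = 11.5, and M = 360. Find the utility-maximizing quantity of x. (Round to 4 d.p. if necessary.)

MU_x ∝ x^(-2), MU_y ∝ y^(-2), so MRS = (y/x)^(2) = p_x/p_y.
Solve for the ratio: y/x = [p_x/p_y]^(0.5).
Substitute y = (y/x)·x into the budget: x* = M/(p_x + p_y·(y/x)).
Numerically y/x = 0.589768, so x* = 360/(4 + 11.5·0.589768) = 33.388.

x* = 33.388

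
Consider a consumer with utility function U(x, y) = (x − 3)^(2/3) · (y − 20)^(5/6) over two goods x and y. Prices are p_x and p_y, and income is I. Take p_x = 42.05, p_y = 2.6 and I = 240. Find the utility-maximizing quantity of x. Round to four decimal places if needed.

MRS = (4/5)·(y−20)/(x−3). Tangency with p_x/p_y gives y−20 = (5/4)·(p_x/p_y)·(x−3).
Substituting into the budget: x* = 3 + 4/9·(I − 3·p_x − 20·p_y)/p_x, and y* = 20 + 5/9·(…)/p_y.
Discretionary income = 240 − 3·42.05 − 20·2.6 = 61.85; x* = 3 + 4/9·61.85/42.05 = 3.6537.

x* = 3.6537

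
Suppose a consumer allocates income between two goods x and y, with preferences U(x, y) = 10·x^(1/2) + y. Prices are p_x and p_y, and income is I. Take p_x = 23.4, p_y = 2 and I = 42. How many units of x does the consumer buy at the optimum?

MU_x = 5/√x, MU_y = 1. Tangency: 5/√x = p_x/p_y.
Solve: √x = 5·p_y/p_x, so x*(p_x,p_y) = (5·p_y/p_x)², and y* = (I − p_x·x*)/p_y.
Plugging in: x* = (5·2/23.4)² = 0.1826.

x* = 0.1826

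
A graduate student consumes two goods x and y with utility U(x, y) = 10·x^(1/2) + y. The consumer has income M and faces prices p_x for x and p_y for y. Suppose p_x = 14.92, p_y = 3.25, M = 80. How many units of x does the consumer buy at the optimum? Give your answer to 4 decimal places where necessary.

x* = 1.1862

Thus x* = (5·p_y/p_x)² — independent of M — with the rest of income spent on y.
Plugging in: x* = (5·3.25/14.92)² = 1.1862.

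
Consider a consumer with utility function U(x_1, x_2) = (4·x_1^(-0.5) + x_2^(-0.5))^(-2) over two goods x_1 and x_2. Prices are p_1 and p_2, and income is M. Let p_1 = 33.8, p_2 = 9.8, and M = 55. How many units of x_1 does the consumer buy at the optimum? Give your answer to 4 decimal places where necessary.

x_1* = 1.2887

Substitute x_2 = (x_2/x_1)·x_1 into the budget: x_1* = M/(p_1 + p_2·(x_2/x_1)).
Numerically x_2/x_1 = 0.905914, so x_1* = 55/(33.8 + 9.8·0.905914) = 1.2887.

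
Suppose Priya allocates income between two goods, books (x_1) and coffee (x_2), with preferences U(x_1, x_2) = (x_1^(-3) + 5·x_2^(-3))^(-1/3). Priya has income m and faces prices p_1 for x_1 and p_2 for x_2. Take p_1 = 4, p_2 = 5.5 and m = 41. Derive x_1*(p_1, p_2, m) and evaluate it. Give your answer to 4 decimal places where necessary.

From the CES first-order condition, (1/5)·(x_2/x_1)^(4) = p_1/p_2.
Solve for the ratio: x_2/x_1 = [5·p_1/p_2]^(0.25).
Substitute x_2 = (x_2/x_1)·x_1 into the budget: x_1* = m/(p_1 + p_2·(x_2/x_1)).
Numerically x_2/x_1 = 1.380915, so x_1* = 41/(4 + 5.5·1.380915) = 3.536.

x_1* = 3.536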